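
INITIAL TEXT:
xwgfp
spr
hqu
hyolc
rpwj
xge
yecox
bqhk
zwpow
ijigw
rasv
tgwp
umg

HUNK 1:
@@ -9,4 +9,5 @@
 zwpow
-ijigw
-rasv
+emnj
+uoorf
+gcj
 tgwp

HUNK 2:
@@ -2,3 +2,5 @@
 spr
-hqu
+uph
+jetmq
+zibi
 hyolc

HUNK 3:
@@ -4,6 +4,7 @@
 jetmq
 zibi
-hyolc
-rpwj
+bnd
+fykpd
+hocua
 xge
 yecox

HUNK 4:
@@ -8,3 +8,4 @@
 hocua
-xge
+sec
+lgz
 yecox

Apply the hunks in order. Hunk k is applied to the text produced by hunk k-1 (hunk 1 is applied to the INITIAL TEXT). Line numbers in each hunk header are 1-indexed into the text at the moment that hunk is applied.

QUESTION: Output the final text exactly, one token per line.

Answer: xwgfp
spr
uph
jetmq
zibi
bnd
fykpd
hocua
sec
lgz
yecox
bqhk
zwpow
emnj
uoorf
gcj
tgwp
umg

Derivation:
Hunk 1: at line 9 remove [ijigw,rasv] add [emnj,uoorf,gcj] -> 14 lines: xwgfp spr hqu hyolc rpwj xge yecox bqhk zwpow emnj uoorf gcj tgwp umg
Hunk 2: at line 2 remove [hqu] add [uph,jetmq,zibi] -> 16 lines: xwgfp spr uph jetmq zibi hyolc rpwj xge yecox bqhk zwpow emnj uoorf gcj tgwp umg
Hunk 3: at line 4 remove [hyolc,rpwj] add [bnd,fykpd,hocua] -> 17 lines: xwgfp spr uph jetmq zibi bnd fykpd hocua xge yecox bqhk zwpow emnj uoorf gcj tgwp umg
Hunk 4: at line 8 remove [xge] add [sec,lgz] -> 18 lines: xwgfp spr uph jetmq zibi bnd fykpd hocua sec lgz yecox bqhk zwpow emnj uoorf gcj tgwp umg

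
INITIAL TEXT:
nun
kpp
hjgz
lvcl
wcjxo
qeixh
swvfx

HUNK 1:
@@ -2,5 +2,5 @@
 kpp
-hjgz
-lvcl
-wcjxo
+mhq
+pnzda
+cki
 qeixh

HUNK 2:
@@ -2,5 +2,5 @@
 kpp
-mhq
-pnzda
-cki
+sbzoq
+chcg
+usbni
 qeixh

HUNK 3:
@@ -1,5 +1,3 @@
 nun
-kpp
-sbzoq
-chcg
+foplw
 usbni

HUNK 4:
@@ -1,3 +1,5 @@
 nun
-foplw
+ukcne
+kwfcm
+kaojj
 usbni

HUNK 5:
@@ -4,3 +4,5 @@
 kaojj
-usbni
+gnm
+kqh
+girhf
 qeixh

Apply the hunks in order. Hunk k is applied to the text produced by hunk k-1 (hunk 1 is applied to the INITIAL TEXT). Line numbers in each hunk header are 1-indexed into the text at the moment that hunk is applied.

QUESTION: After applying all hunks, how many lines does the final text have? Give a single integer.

Answer: 9

Derivation:
Hunk 1: at line 2 remove [hjgz,lvcl,wcjxo] add [mhq,pnzda,cki] -> 7 lines: nun kpp mhq pnzda cki qeixh swvfx
Hunk 2: at line 2 remove [mhq,pnzda,cki] add [sbzoq,chcg,usbni] -> 7 lines: nun kpp sbzoq chcg usbni qeixh swvfx
Hunk 3: at line 1 remove [kpp,sbzoq,chcg] add [foplw] -> 5 lines: nun foplw usbni qeixh swvfx
Hunk 4: at line 1 remove [foplw] add [ukcne,kwfcm,kaojj] -> 7 lines: nun ukcne kwfcm kaojj usbni qeixh swvfx
Hunk 5: at line 4 remove [usbni] add [gnm,kqh,girhf] -> 9 lines: nun ukcne kwfcm kaojj gnm kqh girhf qeixh swvfx
Final line count: 9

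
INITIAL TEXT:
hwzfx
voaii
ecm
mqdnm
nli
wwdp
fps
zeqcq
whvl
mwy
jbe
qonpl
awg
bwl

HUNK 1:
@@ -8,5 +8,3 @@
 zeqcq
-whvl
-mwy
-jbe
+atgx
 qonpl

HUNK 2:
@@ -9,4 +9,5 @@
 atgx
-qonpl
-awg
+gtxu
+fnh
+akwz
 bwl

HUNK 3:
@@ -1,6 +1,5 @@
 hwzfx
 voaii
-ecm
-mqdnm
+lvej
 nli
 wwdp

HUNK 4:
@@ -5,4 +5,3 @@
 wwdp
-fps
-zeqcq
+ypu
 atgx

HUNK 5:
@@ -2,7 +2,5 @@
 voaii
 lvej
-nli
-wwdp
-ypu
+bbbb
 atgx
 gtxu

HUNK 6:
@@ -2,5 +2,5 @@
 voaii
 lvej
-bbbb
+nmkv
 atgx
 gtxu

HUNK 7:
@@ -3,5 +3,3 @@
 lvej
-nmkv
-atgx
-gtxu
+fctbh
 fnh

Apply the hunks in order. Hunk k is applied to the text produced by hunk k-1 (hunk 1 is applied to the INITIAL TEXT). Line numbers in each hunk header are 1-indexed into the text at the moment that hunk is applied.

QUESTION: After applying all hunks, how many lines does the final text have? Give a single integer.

Answer: 7

Derivation:
Hunk 1: at line 8 remove [whvl,mwy,jbe] add [atgx] -> 12 lines: hwzfx voaii ecm mqdnm nli wwdp fps zeqcq atgx qonpl awg bwl
Hunk 2: at line 9 remove [qonpl,awg] add [gtxu,fnh,akwz] -> 13 lines: hwzfx voaii ecm mqdnm nli wwdp fps zeqcq atgx gtxu fnh akwz bwl
Hunk 3: at line 1 remove [ecm,mqdnm] add [lvej] -> 12 lines: hwzfx voaii lvej nli wwdp fps zeqcq atgx gtxu fnh akwz bwl
Hunk 4: at line 5 remove [fps,zeqcq] add [ypu] -> 11 lines: hwzfx voaii lvej nli wwdp ypu atgx gtxu fnh akwz bwl
Hunk 5: at line 2 remove [nli,wwdp,ypu] add [bbbb] -> 9 lines: hwzfx voaii lvej bbbb atgx gtxu fnh akwz bwl
Hunk 6: at line 2 remove [bbbb] add [nmkv] -> 9 lines: hwzfx voaii lvej nmkv atgx gtxu fnh akwz bwl
Hunk 7: at line 3 remove [nmkv,atgx,gtxu] add [fctbh] -> 7 lines: hwzfx voaii lvej fctbh fnh akwz bwl
Final line count: 7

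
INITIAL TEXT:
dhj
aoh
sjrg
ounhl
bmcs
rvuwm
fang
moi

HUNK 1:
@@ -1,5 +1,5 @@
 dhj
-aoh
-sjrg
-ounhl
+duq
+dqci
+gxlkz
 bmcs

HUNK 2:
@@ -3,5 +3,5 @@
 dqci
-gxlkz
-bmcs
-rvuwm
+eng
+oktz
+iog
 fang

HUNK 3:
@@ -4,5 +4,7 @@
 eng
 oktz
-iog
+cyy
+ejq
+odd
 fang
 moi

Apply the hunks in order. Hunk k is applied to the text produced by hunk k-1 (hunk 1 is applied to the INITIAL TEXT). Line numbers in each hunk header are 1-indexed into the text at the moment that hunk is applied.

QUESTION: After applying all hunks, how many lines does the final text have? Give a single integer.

Answer: 10

Derivation:
Hunk 1: at line 1 remove [aoh,sjrg,ounhl] add [duq,dqci,gxlkz] -> 8 lines: dhj duq dqci gxlkz bmcs rvuwm fang moi
Hunk 2: at line 3 remove [gxlkz,bmcs,rvuwm] add [eng,oktz,iog] -> 8 lines: dhj duq dqci eng oktz iog fang moi
Hunk 3: at line 4 remove [iog] add [cyy,ejq,odd] -> 10 lines: dhj duq dqci eng oktz cyy ejq odd fang moi
Final line count: 10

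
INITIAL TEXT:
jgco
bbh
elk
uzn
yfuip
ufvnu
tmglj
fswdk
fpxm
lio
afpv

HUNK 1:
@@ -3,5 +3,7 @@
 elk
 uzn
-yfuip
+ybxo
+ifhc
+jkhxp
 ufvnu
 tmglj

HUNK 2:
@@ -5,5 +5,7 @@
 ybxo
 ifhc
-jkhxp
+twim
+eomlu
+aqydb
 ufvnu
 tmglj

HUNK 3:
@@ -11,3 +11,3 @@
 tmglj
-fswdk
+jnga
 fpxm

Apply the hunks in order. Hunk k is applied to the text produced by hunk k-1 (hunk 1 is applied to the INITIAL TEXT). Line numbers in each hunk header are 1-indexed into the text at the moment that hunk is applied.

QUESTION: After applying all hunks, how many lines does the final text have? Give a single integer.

Hunk 1: at line 3 remove [yfuip] add [ybxo,ifhc,jkhxp] -> 13 lines: jgco bbh elk uzn ybxo ifhc jkhxp ufvnu tmglj fswdk fpxm lio afpv
Hunk 2: at line 5 remove [jkhxp] add [twim,eomlu,aqydb] -> 15 lines: jgco bbh elk uzn ybxo ifhc twim eomlu aqydb ufvnu tmglj fswdk fpxm lio afpv
Hunk 3: at line 11 remove [fswdk] add [jnga] -> 15 lines: jgco bbh elk uzn ybxo ifhc twim eomlu aqydb ufvnu tmglj jnga fpxm lio afpv
Final line count: 15

Answer: 15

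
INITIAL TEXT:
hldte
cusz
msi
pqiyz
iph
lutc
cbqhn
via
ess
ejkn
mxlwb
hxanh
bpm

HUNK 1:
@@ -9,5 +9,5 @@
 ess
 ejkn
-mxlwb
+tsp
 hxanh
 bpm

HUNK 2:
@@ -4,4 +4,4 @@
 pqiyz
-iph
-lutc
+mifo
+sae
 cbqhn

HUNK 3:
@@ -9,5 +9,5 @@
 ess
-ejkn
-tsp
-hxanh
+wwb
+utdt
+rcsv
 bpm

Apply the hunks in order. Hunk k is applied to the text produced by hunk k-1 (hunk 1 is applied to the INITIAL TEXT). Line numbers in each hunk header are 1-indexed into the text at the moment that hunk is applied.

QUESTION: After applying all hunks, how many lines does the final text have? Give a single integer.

Hunk 1: at line 9 remove [mxlwb] add [tsp] -> 13 lines: hldte cusz msi pqiyz iph lutc cbqhn via ess ejkn tsp hxanh bpm
Hunk 2: at line 4 remove [iph,lutc] add [mifo,sae] -> 13 lines: hldte cusz msi pqiyz mifo sae cbqhn via ess ejkn tsp hxanh bpm
Hunk 3: at line 9 remove [ejkn,tsp,hxanh] add [wwb,utdt,rcsv] -> 13 lines: hldte cusz msi pqiyz mifo sae cbqhn via ess wwb utdt rcsv bpm
Final line count: 13

Answer: 13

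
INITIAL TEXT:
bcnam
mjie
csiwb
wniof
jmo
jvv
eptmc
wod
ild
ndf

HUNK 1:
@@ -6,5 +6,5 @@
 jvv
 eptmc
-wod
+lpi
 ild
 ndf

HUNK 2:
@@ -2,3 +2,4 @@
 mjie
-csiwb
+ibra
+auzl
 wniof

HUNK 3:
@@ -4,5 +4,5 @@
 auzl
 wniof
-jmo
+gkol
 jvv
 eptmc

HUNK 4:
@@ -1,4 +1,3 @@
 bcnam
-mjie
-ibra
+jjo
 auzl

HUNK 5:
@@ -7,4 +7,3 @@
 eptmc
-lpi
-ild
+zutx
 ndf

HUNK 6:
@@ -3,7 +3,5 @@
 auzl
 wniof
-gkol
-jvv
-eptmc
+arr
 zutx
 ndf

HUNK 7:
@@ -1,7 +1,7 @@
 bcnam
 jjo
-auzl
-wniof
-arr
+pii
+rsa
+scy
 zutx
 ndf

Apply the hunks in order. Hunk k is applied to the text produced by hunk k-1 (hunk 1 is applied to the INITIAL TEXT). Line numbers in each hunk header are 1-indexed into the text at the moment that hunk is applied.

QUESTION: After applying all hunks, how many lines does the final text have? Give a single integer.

Hunk 1: at line 6 remove [wod] add [lpi] -> 10 lines: bcnam mjie csiwb wniof jmo jvv eptmc lpi ild ndf
Hunk 2: at line 2 remove [csiwb] add [ibra,auzl] -> 11 lines: bcnam mjie ibra auzl wniof jmo jvv eptmc lpi ild ndf
Hunk 3: at line 4 remove [jmo] add [gkol] -> 11 lines: bcnam mjie ibra auzl wniof gkol jvv eptmc lpi ild ndf
Hunk 4: at line 1 remove [mjie,ibra] add [jjo] -> 10 lines: bcnam jjo auzl wniof gkol jvv eptmc lpi ild ndf
Hunk 5: at line 7 remove [lpi,ild] add [zutx] -> 9 lines: bcnam jjo auzl wniof gkol jvv eptmc zutx ndf
Hunk 6: at line 3 remove [gkol,jvv,eptmc] add [arr] -> 7 lines: bcnam jjo auzl wniof arr zutx ndf
Hunk 7: at line 1 remove [auzl,wniof,arr] add [pii,rsa,scy] -> 7 lines: bcnam jjo pii rsa scy zutx ndf
Final line count: 7

Answer: 7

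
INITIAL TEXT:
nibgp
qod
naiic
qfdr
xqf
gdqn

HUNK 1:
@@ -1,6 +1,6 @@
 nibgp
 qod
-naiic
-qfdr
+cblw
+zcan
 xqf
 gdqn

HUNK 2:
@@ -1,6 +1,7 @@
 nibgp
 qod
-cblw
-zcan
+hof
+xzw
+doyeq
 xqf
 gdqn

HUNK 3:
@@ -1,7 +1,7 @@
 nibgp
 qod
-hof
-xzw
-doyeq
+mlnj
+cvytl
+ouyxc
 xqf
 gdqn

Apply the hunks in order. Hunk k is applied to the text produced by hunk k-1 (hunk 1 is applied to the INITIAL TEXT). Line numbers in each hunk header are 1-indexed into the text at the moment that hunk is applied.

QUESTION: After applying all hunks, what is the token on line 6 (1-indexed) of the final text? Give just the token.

Answer: xqf

Derivation:
Hunk 1: at line 1 remove [naiic,qfdr] add [cblw,zcan] -> 6 lines: nibgp qod cblw zcan xqf gdqn
Hunk 2: at line 1 remove [cblw,zcan] add [hof,xzw,doyeq] -> 7 lines: nibgp qod hof xzw doyeq xqf gdqn
Hunk 3: at line 1 remove [hof,xzw,doyeq] add [mlnj,cvytl,ouyxc] -> 7 lines: nibgp qod mlnj cvytl ouyxc xqf gdqn
Final line 6: xqf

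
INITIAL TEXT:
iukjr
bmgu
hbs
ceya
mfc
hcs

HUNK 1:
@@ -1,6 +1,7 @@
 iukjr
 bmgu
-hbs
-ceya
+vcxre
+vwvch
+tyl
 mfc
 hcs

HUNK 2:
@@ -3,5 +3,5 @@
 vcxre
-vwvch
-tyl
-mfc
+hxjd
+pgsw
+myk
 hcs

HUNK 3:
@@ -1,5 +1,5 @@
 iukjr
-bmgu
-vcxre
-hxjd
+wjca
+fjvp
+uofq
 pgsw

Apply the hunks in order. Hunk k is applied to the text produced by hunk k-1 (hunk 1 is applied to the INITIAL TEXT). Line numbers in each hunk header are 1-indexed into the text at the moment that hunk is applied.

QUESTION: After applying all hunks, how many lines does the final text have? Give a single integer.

Hunk 1: at line 1 remove [hbs,ceya] add [vcxre,vwvch,tyl] -> 7 lines: iukjr bmgu vcxre vwvch tyl mfc hcs
Hunk 2: at line 3 remove [vwvch,tyl,mfc] add [hxjd,pgsw,myk] -> 7 lines: iukjr bmgu vcxre hxjd pgsw myk hcs
Hunk 3: at line 1 remove [bmgu,vcxre,hxjd] add [wjca,fjvp,uofq] -> 7 lines: iukjr wjca fjvp uofq pgsw myk hcs
Final line count: 7

Answer: 7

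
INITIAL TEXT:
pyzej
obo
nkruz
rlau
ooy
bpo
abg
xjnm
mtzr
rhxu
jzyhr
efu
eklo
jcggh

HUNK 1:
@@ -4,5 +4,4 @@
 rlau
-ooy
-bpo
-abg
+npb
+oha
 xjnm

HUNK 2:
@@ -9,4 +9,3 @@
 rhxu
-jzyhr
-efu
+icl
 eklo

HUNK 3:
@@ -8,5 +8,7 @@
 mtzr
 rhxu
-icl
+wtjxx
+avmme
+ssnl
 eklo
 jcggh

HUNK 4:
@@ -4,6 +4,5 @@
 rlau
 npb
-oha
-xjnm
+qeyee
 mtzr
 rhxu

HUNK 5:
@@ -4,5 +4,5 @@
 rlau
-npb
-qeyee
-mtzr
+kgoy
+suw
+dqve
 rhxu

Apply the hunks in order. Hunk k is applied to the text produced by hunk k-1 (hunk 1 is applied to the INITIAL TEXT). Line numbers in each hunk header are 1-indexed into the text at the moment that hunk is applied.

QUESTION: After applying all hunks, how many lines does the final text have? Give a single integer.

Hunk 1: at line 4 remove [ooy,bpo,abg] add [npb,oha] -> 13 lines: pyzej obo nkruz rlau npb oha xjnm mtzr rhxu jzyhr efu eklo jcggh
Hunk 2: at line 9 remove [jzyhr,efu] add [icl] -> 12 lines: pyzej obo nkruz rlau npb oha xjnm mtzr rhxu icl eklo jcggh
Hunk 3: at line 8 remove [icl] add [wtjxx,avmme,ssnl] -> 14 lines: pyzej obo nkruz rlau npb oha xjnm mtzr rhxu wtjxx avmme ssnl eklo jcggh
Hunk 4: at line 4 remove [oha,xjnm] add [qeyee] -> 13 lines: pyzej obo nkruz rlau npb qeyee mtzr rhxu wtjxx avmme ssnl eklo jcggh
Hunk 5: at line 4 remove [npb,qeyee,mtzr] add [kgoy,suw,dqve] -> 13 lines: pyzej obo nkruz rlau kgoy suw dqve rhxu wtjxx avmme ssnl eklo jcggh
Final line count: 13

Answer: 13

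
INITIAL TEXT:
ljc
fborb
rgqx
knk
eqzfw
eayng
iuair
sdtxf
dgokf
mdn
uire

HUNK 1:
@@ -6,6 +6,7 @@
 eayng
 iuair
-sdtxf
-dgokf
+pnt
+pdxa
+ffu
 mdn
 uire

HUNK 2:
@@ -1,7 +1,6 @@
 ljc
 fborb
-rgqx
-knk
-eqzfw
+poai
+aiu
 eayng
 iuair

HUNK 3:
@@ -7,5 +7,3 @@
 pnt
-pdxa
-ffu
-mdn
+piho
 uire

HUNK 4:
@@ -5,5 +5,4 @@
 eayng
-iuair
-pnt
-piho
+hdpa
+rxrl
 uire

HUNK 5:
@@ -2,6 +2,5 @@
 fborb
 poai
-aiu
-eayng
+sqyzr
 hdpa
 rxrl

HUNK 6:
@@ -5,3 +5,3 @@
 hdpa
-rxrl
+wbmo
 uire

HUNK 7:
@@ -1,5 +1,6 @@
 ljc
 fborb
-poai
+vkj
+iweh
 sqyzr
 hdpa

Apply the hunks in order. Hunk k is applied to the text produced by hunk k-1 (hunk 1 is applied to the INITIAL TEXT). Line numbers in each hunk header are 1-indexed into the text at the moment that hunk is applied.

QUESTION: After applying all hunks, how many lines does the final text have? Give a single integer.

Answer: 8

Derivation:
Hunk 1: at line 6 remove [sdtxf,dgokf] add [pnt,pdxa,ffu] -> 12 lines: ljc fborb rgqx knk eqzfw eayng iuair pnt pdxa ffu mdn uire
Hunk 2: at line 1 remove [rgqx,knk,eqzfw] add [poai,aiu] -> 11 lines: ljc fborb poai aiu eayng iuair pnt pdxa ffu mdn uire
Hunk 3: at line 7 remove [pdxa,ffu,mdn] add [piho] -> 9 lines: ljc fborb poai aiu eayng iuair pnt piho uire
Hunk 4: at line 5 remove [iuair,pnt,piho] add [hdpa,rxrl] -> 8 lines: ljc fborb poai aiu eayng hdpa rxrl uire
Hunk 5: at line 2 remove [aiu,eayng] add [sqyzr] -> 7 lines: ljc fborb poai sqyzr hdpa rxrl uire
Hunk 6: at line 5 remove [rxrl] add [wbmo] -> 7 lines: ljc fborb poai sqyzr hdpa wbmo uire
Hunk 7: at line 1 remove [poai] add [vkj,iweh] -> 8 lines: ljc fborb vkj iweh sqyzr hdpa wbmo uire
Final line count: 8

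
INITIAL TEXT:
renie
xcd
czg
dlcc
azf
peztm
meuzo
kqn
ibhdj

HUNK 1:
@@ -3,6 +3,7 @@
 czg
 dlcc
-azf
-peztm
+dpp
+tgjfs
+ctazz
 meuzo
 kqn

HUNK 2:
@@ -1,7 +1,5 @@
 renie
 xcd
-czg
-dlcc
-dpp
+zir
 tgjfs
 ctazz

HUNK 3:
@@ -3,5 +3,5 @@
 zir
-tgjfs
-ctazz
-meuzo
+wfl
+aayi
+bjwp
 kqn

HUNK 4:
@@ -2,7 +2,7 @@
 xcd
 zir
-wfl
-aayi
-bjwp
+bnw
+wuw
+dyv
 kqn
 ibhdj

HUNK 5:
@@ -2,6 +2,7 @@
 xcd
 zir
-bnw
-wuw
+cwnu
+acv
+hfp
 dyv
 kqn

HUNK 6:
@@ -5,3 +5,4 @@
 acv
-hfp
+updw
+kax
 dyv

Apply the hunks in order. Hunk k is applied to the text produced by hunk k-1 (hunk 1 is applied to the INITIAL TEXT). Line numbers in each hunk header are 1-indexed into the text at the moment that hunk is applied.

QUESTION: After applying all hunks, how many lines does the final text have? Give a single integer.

Hunk 1: at line 3 remove [azf,peztm] add [dpp,tgjfs,ctazz] -> 10 lines: renie xcd czg dlcc dpp tgjfs ctazz meuzo kqn ibhdj
Hunk 2: at line 1 remove [czg,dlcc,dpp] add [zir] -> 8 lines: renie xcd zir tgjfs ctazz meuzo kqn ibhdj
Hunk 3: at line 3 remove [tgjfs,ctazz,meuzo] add [wfl,aayi,bjwp] -> 8 lines: renie xcd zir wfl aayi bjwp kqn ibhdj
Hunk 4: at line 2 remove [wfl,aayi,bjwp] add [bnw,wuw,dyv] -> 8 lines: renie xcd zir bnw wuw dyv kqn ibhdj
Hunk 5: at line 2 remove [bnw,wuw] add [cwnu,acv,hfp] -> 9 lines: renie xcd zir cwnu acv hfp dyv kqn ibhdj
Hunk 6: at line 5 remove [hfp] add [updw,kax] -> 10 lines: renie xcd zir cwnu acv updw kax dyv kqn ibhdj
Final line count: 10

Answer: 10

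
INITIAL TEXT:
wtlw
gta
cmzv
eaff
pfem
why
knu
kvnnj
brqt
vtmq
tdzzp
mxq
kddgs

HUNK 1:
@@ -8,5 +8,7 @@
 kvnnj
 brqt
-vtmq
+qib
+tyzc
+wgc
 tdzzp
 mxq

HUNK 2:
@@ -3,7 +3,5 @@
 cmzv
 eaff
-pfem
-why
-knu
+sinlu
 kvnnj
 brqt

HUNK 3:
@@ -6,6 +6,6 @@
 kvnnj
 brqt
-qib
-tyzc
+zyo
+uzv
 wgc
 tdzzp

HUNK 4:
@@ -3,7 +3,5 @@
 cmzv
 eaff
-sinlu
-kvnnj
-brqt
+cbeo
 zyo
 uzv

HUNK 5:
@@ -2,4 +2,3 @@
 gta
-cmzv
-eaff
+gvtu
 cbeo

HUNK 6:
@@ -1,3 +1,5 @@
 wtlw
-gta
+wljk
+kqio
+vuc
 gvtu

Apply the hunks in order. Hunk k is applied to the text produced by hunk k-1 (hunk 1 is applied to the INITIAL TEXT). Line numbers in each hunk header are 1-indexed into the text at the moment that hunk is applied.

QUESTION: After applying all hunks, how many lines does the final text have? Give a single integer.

Hunk 1: at line 8 remove [vtmq] add [qib,tyzc,wgc] -> 15 lines: wtlw gta cmzv eaff pfem why knu kvnnj brqt qib tyzc wgc tdzzp mxq kddgs
Hunk 2: at line 3 remove [pfem,why,knu] add [sinlu] -> 13 lines: wtlw gta cmzv eaff sinlu kvnnj brqt qib tyzc wgc tdzzp mxq kddgs
Hunk 3: at line 6 remove [qib,tyzc] add [zyo,uzv] -> 13 lines: wtlw gta cmzv eaff sinlu kvnnj brqt zyo uzv wgc tdzzp mxq kddgs
Hunk 4: at line 3 remove [sinlu,kvnnj,brqt] add [cbeo] -> 11 lines: wtlw gta cmzv eaff cbeo zyo uzv wgc tdzzp mxq kddgs
Hunk 5: at line 2 remove [cmzv,eaff] add [gvtu] -> 10 lines: wtlw gta gvtu cbeo zyo uzv wgc tdzzp mxq kddgs
Hunk 6: at line 1 remove [gta] add [wljk,kqio,vuc] -> 12 lines: wtlw wljk kqio vuc gvtu cbeo zyo uzv wgc tdzzp mxq kddgs
Final line count: 12

Answer: 12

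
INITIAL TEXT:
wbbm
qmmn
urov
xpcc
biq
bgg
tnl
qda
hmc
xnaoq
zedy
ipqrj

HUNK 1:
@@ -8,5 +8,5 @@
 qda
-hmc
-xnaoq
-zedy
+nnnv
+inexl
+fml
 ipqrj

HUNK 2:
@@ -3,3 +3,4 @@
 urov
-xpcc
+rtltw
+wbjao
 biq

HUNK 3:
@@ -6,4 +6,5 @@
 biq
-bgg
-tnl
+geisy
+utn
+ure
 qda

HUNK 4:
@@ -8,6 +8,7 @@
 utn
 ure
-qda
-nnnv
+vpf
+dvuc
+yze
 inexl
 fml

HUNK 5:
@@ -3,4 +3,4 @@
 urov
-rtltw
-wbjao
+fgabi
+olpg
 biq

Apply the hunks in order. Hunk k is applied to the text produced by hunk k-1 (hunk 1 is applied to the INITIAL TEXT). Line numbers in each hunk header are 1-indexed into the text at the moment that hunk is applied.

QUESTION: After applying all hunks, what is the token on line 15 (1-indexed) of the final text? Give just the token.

Hunk 1: at line 8 remove [hmc,xnaoq,zedy] add [nnnv,inexl,fml] -> 12 lines: wbbm qmmn urov xpcc biq bgg tnl qda nnnv inexl fml ipqrj
Hunk 2: at line 3 remove [xpcc] add [rtltw,wbjao] -> 13 lines: wbbm qmmn urov rtltw wbjao biq bgg tnl qda nnnv inexl fml ipqrj
Hunk 3: at line 6 remove [bgg,tnl] add [geisy,utn,ure] -> 14 lines: wbbm qmmn urov rtltw wbjao biq geisy utn ure qda nnnv inexl fml ipqrj
Hunk 4: at line 8 remove [qda,nnnv] add [vpf,dvuc,yze] -> 15 lines: wbbm qmmn urov rtltw wbjao biq geisy utn ure vpf dvuc yze inexl fml ipqrj
Hunk 5: at line 3 remove [rtltw,wbjao] add [fgabi,olpg] -> 15 lines: wbbm qmmn urov fgabi olpg biq geisy utn ure vpf dvuc yze inexl fml ipqrj
Final line 15: ipqrj

Answer: ipqrj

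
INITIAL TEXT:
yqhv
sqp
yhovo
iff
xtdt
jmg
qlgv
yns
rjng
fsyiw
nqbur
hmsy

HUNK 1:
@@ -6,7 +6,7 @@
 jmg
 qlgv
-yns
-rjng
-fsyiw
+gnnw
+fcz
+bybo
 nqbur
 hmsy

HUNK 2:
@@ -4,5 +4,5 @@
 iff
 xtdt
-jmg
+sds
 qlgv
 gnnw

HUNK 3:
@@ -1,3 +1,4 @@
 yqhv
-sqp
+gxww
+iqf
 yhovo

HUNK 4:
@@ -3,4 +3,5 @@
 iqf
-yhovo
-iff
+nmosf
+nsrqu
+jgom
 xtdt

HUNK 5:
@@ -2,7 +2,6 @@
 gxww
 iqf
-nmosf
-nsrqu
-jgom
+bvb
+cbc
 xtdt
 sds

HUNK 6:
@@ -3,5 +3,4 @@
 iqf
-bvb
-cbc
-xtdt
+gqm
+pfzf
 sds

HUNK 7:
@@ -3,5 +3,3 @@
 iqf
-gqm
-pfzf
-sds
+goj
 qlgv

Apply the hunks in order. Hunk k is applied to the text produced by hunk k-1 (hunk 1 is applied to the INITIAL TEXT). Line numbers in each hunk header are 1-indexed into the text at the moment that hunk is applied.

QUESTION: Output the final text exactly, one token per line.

Answer: yqhv
gxww
iqf
goj
qlgv
gnnw
fcz
bybo
nqbur
hmsy

Derivation:
Hunk 1: at line 6 remove [yns,rjng,fsyiw] add [gnnw,fcz,bybo] -> 12 lines: yqhv sqp yhovo iff xtdt jmg qlgv gnnw fcz bybo nqbur hmsy
Hunk 2: at line 4 remove [jmg] add [sds] -> 12 lines: yqhv sqp yhovo iff xtdt sds qlgv gnnw fcz bybo nqbur hmsy
Hunk 3: at line 1 remove [sqp] add [gxww,iqf] -> 13 lines: yqhv gxww iqf yhovo iff xtdt sds qlgv gnnw fcz bybo nqbur hmsy
Hunk 4: at line 3 remove [yhovo,iff] add [nmosf,nsrqu,jgom] -> 14 lines: yqhv gxww iqf nmosf nsrqu jgom xtdt sds qlgv gnnw fcz bybo nqbur hmsy
Hunk 5: at line 2 remove [nmosf,nsrqu,jgom] add [bvb,cbc] -> 13 lines: yqhv gxww iqf bvb cbc xtdt sds qlgv gnnw fcz bybo nqbur hmsy
Hunk 6: at line 3 remove [bvb,cbc,xtdt] add [gqm,pfzf] -> 12 lines: yqhv gxww iqf gqm pfzf sds qlgv gnnw fcz bybo nqbur hmsy
Hunk 7: at line 3 remove [gqm,pfzf,sds] add [goj] -> 10 lines: yqhv gxww iqf goj qlgv gnnw fcz bybo nqbur hmsy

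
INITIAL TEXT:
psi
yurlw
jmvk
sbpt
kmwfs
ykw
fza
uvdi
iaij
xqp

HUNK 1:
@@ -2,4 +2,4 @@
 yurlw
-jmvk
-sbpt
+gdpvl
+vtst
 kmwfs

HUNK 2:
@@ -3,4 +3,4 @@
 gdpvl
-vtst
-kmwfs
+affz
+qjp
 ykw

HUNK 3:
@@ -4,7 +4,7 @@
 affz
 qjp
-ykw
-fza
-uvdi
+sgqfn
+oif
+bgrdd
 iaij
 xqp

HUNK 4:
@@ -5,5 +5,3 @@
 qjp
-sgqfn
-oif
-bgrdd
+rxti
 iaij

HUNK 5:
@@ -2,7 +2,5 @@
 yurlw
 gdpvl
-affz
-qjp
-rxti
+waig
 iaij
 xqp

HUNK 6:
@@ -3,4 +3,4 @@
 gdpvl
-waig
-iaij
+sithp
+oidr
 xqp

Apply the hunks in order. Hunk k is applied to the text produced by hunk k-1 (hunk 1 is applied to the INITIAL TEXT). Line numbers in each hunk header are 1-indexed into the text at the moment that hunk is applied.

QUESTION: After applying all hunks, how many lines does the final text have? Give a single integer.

Answer: 6

Derivation:
Hunk 1: at line 2 remove [jmvk,sbpt] add [gdpvl,vtst] -> 10 lines: psi yurlw gdpvl vtst kmwfs ykw fza uvdi iaij xqp
Hunk 2: at line 3 remove [vtst,kmwfs] add [affz,qjp] -> 10 lines: psi yurlw gdpvl affz qjp ykw fza uvdi iaij xqp
Hunk 3: at line 4 remove [ykw,fza,uvdi] add [sgqfn,oif,bgrdd] -> 10 lines: psi yurlw gdpvl affz qjp sgqfn oif bgrdd iaij xqp
Hunk 4: at line 5 remove [sgqfn,oif,bgrdd] add [rxti] -> 8 lines: psi yurlw gdpvl affz qjp rxti iaij xqp
Hunk 5: at line 2 remove [affz,qjp,rxti] add [waig] -> 6 lines: psi yurlw gdpvl waig iaij xqp
Hunk 6: at line 3 remove [waig,iaij] add [sithp,oidr] -> 6 lines: psi yurlw gdpvl sithp oidr xqp
Final line count: 6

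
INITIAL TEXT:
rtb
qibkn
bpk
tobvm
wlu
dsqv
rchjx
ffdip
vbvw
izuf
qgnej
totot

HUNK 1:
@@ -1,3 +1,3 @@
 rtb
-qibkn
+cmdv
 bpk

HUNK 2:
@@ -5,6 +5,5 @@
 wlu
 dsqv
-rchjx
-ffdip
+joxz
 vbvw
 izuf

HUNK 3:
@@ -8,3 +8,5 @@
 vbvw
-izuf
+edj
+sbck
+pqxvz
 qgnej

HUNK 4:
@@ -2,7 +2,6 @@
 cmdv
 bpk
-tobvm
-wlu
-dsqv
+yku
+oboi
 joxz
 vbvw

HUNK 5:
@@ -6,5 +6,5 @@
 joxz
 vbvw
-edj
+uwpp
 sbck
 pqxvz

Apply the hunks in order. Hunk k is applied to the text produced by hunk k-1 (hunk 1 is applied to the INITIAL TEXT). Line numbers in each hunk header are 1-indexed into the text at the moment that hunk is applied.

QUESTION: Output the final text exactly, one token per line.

Hunk 1: at line 1 remove [qibkn] add [cmdv] -> 12 lines: rtb cmdv bpk tobvm wlu dsqv rchjx ffdip vbvw izuf qgnej totot
Hunk 2: at line 5 remove [rchjx,ffdip] add [joxz] -> 11 lines: rtb cmdv bpk tobvm wlu dsqv joxz vbvw izuf qgnej totot
Hunk 3: at line 8 remove [izuf] add [edj,sbck,pqxvz] -> 13 lines: rtb cmdv bpk tobvm wlu dsqv joxz vbvw edj sbck pqxvz qgnej totot
Hunk 4: at line 2 remove [tobvm,wlu,dsqv] add [yku,oboi] -> 12 lines: rtb cmdv bpk yku oboi joxz vbvw edj sbck pqxvz qgnej totot
Hunk 5: at line 6 remove [edj] add [uwpp] -> 12 lines: rtb cmdv bpk yku oboi joxz vbvw uwpp sbck pqxvz qgnej totot

Answer: rtb
cmdv
bpk
yku
oboi
joxz
vbvw
uwpp
sbck
pqxvz
qgnej
totot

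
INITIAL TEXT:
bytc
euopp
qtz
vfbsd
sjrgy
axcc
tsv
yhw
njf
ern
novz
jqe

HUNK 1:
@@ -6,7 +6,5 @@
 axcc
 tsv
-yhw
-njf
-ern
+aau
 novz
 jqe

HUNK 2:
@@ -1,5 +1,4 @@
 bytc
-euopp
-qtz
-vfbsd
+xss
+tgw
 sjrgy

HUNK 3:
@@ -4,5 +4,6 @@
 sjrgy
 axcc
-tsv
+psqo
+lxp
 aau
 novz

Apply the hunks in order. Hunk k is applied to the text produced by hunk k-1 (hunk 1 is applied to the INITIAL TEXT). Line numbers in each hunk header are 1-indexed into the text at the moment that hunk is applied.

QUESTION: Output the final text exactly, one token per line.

Answer: bytc
xss
tgw
sjrgy
axcc
psqo
lxp
aau
novz
jqe

Derivation:
Hunk 1: at line 6 remove [yhw,njf,ern] add [aau] -> 10 lines: bytc euopp qtz vfbsd sjrgy axcc tsv aau novz jqe
Hunk 2: at line 1 remove [euopp,qtz,vfbsd] add [xss,tgw] -> 9 lines: bytc xss tgw sjrgy axcc tsv aau novz jqe
Hunk 3: at line 4 remove [tsv] add [psqo,lxp] -> 10 lines: bytc xss tgw sjrgy axcc psqo lxp aau novz jqe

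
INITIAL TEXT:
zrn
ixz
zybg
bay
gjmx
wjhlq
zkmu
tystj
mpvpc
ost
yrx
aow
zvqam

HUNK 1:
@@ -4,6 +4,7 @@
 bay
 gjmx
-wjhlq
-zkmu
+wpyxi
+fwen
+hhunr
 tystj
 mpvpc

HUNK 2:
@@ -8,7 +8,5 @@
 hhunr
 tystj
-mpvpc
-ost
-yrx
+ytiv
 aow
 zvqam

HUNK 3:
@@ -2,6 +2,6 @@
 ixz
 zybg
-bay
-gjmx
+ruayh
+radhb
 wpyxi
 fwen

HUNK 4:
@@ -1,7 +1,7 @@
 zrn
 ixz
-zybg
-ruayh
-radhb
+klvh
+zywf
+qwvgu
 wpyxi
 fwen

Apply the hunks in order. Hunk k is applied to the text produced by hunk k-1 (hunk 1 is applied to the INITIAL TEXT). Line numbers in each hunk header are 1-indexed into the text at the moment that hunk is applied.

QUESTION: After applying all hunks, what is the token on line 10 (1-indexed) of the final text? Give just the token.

Hunk 1: at line 4 remove [wjhlq,zkmu] add [wpyxi,fwen,hhunr] -> 14 lines: zrn ixz zybg bay gjmx wpyxi fwen hhunr tystj mpvpc ost yrx aow zvqam
Hunk 2: at line 8 remove [mpvpc,ost,yrx] add [ytiv] -> 12 lines: zrn ixz zybg bay gjmx wpyxi fwen hhunr tystj ytiv aow zvqam
Hunk 3: at line 2 remove [bay,gjmx] add [ruayh,radhb] -> 12 lines: zrn ixz zybg ruayh radhb wpyxi fwen hhunr tystj ytiv aow zvqam
Hunk 4: at line 1 remove [zybg,ruayh,radhb] add [klvh,zywf,qwvgu] -> 12 lines: zrn ixz klvh zywf qwvgu wpyxi fwen hhunr tystj ytiv aow zvqam
Final line 10: ytiv

Answer: ytiv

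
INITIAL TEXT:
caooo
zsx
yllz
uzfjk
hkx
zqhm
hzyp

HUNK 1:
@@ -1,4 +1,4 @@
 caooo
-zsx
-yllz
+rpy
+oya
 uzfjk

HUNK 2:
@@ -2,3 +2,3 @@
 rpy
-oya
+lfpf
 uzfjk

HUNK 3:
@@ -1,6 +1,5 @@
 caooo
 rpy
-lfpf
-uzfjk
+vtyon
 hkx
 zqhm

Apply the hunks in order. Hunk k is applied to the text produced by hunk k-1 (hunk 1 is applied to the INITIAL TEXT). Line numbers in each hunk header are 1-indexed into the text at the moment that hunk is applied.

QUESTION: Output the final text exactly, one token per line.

Hunk 1: at line 1 remove [zsx,yllz] add [rpy,oya] -> 7 lines: caooo rpy oya uzfjk hkx zqhm hzyp
Hunk 2: at line 2 remove [oya] add [lfpf] -> 7 lines: caooo rpy lfpf uzfjk hkx zqhm hzyp
Hunk 3: at line 1 remove [lfpf,uzfjk] add [vtyon] -> 6 lines: caooo rpy vtyon hkx zqhm hzyp

Answer: caooo
rpy
vtyon
hkx
zqhm
hzyp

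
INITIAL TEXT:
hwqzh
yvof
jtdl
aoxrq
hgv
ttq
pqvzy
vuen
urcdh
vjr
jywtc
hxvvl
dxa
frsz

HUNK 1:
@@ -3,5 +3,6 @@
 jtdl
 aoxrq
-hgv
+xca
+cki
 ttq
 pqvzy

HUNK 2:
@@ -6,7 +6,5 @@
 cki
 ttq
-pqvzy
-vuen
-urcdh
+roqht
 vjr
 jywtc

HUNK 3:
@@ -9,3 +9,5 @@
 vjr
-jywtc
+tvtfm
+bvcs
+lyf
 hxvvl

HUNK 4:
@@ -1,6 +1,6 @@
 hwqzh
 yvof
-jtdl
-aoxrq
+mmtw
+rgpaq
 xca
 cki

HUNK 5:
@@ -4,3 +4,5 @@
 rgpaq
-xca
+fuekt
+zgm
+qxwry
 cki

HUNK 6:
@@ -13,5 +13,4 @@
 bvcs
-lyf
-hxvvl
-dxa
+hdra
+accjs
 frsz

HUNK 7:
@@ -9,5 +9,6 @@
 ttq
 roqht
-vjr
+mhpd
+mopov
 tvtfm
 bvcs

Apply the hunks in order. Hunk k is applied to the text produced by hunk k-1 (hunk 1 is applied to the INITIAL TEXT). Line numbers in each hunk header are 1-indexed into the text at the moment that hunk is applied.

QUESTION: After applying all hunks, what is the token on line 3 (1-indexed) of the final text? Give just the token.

Hunk 1: at line 3 remove [hgv] add [xca,cki] -> 15 lines: hwqzh yvof jtdl aoxrq xca cki ttq pqvzy vuen urcdh vjr jywtc hxvvl dxa frsz
Hunk 2: at line 6 remove [pqvzy,vuen,urcdh] add [roqht] -> 13 lines: hwqzh yvof jtdl aoxrq xca cki ttq roqht vjr jywtc hxvvl dxa frsz
Hunk 3: at line 9 remove [jywtc] add [tvtfm,bvcs,lyf] -> 15 lines: hwqzh yvof jtdl aoxrq xca cki ttq roqht vjr tvtfm bvcs lyf hxvvl dxa frsz
Hunk 4: at line 1 remove [jtdl,aoxrq] add [mmtw,rgpaq] -> 15 lines: hwqzh yvof mmtw rgpaq xca cki ttq roqht vjr tvtfm bvcs lyf hxvvl dxa frsz
Hunk 5: at line 4 remove [xca] add [fuekt,zgm,qxwry] -> 17 lines: hwqzh yvof mmtw rgpaq fuekt zgm qxwry cki ttq roqht vjr tvtfm bvcs lyf hxvvl dxa frsz
Hunk 6: at line 13 remove [lyf,hxvvl,dxa] add [hdra,accjs] -> 16 lines: hwqzh yvof mmtw rgpaq fuekt zgm qxwry cki ttq roqht vjr tvtfm bvcs hdra accjs frsz
Hunk 7: at line 9 remove [vjr] add [mhpd,mopov] -> 17 lines: hwqzh yvof mmtw rgpaq fuekt zgm qxwry cki ttq roqht mhpd mopov tvtfm bvcs hdra accjs frsz
Final line 3: mmtw

Answer: mmtw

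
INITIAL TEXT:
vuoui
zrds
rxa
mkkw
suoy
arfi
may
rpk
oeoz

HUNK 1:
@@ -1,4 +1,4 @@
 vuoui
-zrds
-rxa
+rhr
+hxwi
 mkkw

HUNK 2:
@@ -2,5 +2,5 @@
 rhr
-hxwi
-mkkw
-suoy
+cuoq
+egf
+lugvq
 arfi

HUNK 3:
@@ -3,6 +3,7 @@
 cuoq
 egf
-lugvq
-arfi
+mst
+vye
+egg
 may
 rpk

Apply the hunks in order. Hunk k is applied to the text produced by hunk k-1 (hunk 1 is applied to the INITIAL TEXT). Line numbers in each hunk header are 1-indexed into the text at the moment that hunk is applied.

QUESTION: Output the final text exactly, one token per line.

Hunk 1: at line 1 remove [zrds,rxa] add [rhr,hxwi] -> 9 lines: vuoui rhr hxwi mkkw suoy arfi may rpk oeoz
Hunk 2: at line 2 remove [hxwi,mkkw,suoy] add [cuoq,egf,lugvq] -> 9 lines: vuoui rhr cuoq egf lugvq arfi may rpk oeoz
Hunk 3: at line 3 remove [lugvq,arfi] add [mst,vye,egg] -> 10 lines: vuoui rhr cuoq egf mst vye egg may rpk oeoz

Answer: vuoui
rhr
cuoq
egf
mst
vye
egg
may
rpk
oeoz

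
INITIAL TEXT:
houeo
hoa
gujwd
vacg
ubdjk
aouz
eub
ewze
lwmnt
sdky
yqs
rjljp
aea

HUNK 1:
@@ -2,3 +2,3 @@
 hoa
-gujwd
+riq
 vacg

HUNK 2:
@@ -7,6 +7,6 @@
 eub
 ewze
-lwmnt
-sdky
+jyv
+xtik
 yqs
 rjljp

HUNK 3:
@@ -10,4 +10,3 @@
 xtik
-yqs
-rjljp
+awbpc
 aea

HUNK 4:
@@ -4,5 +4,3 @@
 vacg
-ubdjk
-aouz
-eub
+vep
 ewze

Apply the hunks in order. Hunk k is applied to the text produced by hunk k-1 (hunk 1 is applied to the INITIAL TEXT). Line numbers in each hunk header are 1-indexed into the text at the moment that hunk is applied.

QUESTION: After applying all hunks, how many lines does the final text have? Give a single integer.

Hunk 1: at line 2 remove [gujwd] add [riq] -> 13 lines: houeo hoa riq vacg ubdjk aouz eub ewze lwmnt sdky yqs rjljp aea
Hunk 2: at line 7 remove [lwmnt,sdky] add [jyv,xtik] -> 13 lines: houeo hoa riq vacg ubdjk aouz eub ewze jyv xtik yqs rjljp aea
Hunk 3: at line 10 remove [yqs,rjljp] add [awbpc] -> 12 lines: houeo hoa riq vacg ubdjk aouz eub ewze jyv xtik awbpc aea
Hunk 4: at line 4 remove [ubdjk,aouz,eub] add [vep] -> 10 lines: houeo hoa riq vacg vep ewze jyv xtik awbpc aea
Final line count: 10

Answer: 10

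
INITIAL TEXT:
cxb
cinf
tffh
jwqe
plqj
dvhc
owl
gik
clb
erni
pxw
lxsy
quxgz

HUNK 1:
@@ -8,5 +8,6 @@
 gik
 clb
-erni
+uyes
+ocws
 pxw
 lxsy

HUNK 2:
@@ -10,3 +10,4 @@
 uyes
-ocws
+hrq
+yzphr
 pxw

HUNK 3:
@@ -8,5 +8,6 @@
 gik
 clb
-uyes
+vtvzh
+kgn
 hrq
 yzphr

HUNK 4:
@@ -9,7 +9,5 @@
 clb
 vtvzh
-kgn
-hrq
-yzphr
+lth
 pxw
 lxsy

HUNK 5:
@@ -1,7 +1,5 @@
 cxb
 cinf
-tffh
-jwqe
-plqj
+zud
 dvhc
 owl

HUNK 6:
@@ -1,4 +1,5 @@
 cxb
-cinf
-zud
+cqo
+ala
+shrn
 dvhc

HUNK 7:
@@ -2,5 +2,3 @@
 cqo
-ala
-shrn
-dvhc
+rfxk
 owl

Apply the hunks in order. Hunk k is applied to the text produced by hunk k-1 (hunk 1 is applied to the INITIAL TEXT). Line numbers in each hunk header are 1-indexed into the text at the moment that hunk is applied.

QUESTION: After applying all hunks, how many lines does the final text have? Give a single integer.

Answer: 11

Derivation:
Hunk 1: at line 8 remove [erni] add [uyes,ocws] -> 14 lines: cxb cinf tffh jwqe plqj dvhc owl gik clb uyes ocws pxw lxsy quxgz
Hunk 2: at line 10 remove [ocws] add [hrq,yzphr] -> 15 lines: cxb cinf tffh jwqe plqj dvhc owl gik clb uyes hrq yzphr pxw lxsy quxgz
Hunk 3: at line 8 remove [uyes] add [vtvzh,kgn] -> 16 lines: cxb cinf tffh jwqe plqj dvhc owl gik clb vtvzh kgn hrq yzphr pxw lxsy quxgz
Hunk 4: at line 9 remove [kgn,hrq,yzphr] add [lth] -> 14 lines: cxb cinf tffh jwqe plqj dvhc owl gik clb vtvzh lth pxw lxsy quxgz
Hunk 5: at line 1 remove [tffh,jwqe,plqj] add [zud] -> 12 lines: cxb cinf zud dvhc owl gik clb vtvzh lth pxw lxsy quxgz
Hunk 6: at line 1 remove [cinf,zud] add [cqo,ala,shrn] -> 13 lines: cxb cqo ala shrn dvhc owl gik clb vtvzh lth pxw lxsy quxgz
Hunk 7: at line 2 remove [ala,shrn,dvhc] add [rfxk] -> 11 lines: cxb cqo rfxk owl gik clb vtvzh lth pxw lxsy quxgz
Final line count: 11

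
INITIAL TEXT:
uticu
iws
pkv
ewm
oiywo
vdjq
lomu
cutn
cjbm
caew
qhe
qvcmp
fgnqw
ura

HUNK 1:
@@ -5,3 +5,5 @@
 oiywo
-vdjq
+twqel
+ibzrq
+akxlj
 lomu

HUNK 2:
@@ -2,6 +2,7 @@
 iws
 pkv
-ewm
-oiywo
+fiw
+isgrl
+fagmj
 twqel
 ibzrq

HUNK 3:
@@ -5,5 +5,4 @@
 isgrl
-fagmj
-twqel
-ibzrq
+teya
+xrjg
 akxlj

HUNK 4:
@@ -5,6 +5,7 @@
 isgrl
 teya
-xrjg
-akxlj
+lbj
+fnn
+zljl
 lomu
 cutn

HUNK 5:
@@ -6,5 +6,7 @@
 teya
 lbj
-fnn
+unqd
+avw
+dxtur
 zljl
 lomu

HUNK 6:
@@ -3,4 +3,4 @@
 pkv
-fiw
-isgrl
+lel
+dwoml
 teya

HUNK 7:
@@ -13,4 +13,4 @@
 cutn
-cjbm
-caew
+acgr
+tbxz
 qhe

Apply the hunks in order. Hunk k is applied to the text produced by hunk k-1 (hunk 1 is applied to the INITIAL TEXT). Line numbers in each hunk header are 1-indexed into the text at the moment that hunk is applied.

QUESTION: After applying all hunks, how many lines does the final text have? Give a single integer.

Hunk 1: at line 5 remove [vdjq] add [twqel,ibzrq,akxlj] -> 16 lines: uticu iws pkv ewm oiywo twqel ibzrq akxlj lomu cutn cjbm caew qhe qvcmp fgnqw ura
Hunk 2: at line 2 remove [ewm,oiywo] add [fiw,isgrl,fagmj] -> 17 lines: uticu iws pkv fiw isgrl fagmj twqel ibzrq akxlj lomu cutn cjbm caew qhe qvcmp fgnqw ura
Hunk 3: at line 5 remove [fagmj,twqel,ibzrq] add [teya,xrjg] -> 16 lines: uticu iws pkv fiw isgrl teya xrjg akxlj lomu cutn cjbm caew qhe qvcmp fgnqw ura
Hunk 4: at line 5 remove [xrjg,akxlj] add [lbj,fnn,zljl] -> 17 lines: uticu iws pkv fiw isgrl teya lbj fnn zljl lomu cutn cjbm caew qhe qvcmp fgnqw ura
Hunk 5: at line 6 remove [fnn] add [unqd,avw,dxtur] -> 19 lines: uticu iws pkv fiw isgrl teya lbj unqd avw dxtur zljl lomu cutn cjbm caew qhe qvcmp fgnqw ura
Hunk 6: at line 3 remove [fiw,isgrl] add [lel,dwoml] -> 19 lines: uticu iws pkv lel dwoml teya lbj unqd avw dxtur zljl lomu cutn cjbm caew qhe qvcmp fgnqw ura
Hunk 7: at line 13 remove [cjbm,caew] add [acgr,tbxz] -> 19 lines: uticu iws pkv lel dwoml teya lbj unqd avw dxtur zljl lomu cutn acgr tbxz qhe qvcmp fgnqw ura
Final line count: 19

Answer: 19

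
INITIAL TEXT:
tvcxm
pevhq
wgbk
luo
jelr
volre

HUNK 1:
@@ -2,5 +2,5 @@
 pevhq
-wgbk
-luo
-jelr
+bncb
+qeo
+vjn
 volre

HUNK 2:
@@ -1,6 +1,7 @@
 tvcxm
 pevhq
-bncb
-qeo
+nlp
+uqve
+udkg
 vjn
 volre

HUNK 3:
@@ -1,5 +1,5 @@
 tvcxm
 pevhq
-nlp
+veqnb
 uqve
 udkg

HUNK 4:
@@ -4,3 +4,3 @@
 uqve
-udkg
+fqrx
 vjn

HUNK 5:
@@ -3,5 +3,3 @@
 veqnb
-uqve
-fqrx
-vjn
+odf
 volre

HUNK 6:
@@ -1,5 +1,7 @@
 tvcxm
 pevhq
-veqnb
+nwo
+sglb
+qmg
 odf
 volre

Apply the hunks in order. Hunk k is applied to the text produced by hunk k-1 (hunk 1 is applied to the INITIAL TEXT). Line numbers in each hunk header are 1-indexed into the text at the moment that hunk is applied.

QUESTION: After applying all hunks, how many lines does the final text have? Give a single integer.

Hunk 1: at line 2 remove [wgbk,luo,jelr] add [bncb,qeo,vjn] -> 6 lines: tvcxm pevhq bncb qeo vjn volre
Hunk 2: at line 1 remove [bncb,qeo] add [nlp,uqve,udkg] -> 7 lines: tvcxm pevhq nlp uqve udkg vjn volre
Hunk 3: at line 1 remove [nlp] add [veqnb] -> 7 lines: tvcxm pevhq veqnb uqve udkg vjn volre
Hunk 4: at line 4 remove [udkg] add [fqrx] -> 7 lines: tvcxm pevhq veqnb uqve fqrx vjn volre
Hunk 5: at line 3 remove [uqve,fqrx,vjn] add [odf] -> 5 lines: tvcxm pevhq veqnb odf volre
Hunk 6: at line 1 remove [veqnb] add [nwo,sglb,qmg] -> 7 lines: tvcxm pevhq nwo sglb qmg odf volre
Final line count: 7

Answer: 7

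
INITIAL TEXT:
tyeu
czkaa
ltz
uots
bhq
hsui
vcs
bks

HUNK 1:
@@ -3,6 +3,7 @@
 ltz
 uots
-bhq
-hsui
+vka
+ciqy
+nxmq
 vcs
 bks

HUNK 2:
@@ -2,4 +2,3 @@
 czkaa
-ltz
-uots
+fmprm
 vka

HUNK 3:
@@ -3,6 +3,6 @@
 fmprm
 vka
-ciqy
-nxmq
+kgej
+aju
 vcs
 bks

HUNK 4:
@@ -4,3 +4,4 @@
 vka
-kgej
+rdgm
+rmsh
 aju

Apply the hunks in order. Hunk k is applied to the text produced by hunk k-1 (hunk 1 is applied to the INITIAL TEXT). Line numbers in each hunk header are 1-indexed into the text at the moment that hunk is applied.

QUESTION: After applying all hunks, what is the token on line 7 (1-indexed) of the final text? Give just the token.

Hunk 1: at line 3 remove [bhq,hsui] add [vka,ciqy,nxmq] -> 9 lines: tyeu czkaa ltz uots vka ciqy nxmq vcs bks
Hunk 2: at line 2 remove [ltz,uots] add [fmprm] -> 8 lines: tyeu czkaa fmprm vka ciqy nxmq vcs bks
Hunk 3: at line 3 remove [ciqy,nxmq] add [kgej,aju] -> 8 lines: tyeu czkaa fmprm vka kgej aju vcs bks
Hunk 4: at line 4 remove [kgej] add [rdgm,rmsh] -> 9 lines: tyeu czkaa fmprm vka rdgm rmsh aju vcs bks
Final line 7: aju

Answer: aju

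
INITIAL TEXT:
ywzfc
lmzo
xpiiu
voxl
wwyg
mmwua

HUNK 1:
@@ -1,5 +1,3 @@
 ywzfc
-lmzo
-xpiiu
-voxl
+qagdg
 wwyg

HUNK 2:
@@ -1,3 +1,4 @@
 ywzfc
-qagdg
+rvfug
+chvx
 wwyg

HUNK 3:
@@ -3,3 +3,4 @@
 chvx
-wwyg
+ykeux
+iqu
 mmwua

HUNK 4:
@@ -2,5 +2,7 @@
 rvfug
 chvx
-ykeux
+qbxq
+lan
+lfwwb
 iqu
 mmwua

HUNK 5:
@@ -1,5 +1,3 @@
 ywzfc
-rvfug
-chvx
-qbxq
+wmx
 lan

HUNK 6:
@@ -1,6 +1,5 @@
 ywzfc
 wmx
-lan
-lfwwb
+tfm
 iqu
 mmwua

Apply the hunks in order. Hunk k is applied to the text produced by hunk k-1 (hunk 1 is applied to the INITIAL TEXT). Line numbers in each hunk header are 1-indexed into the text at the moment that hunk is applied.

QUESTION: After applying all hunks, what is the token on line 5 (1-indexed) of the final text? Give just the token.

Answer: mmwua

Derivation:
Hunk 1: at line 1 remove [lmzo,xpiiu,voxl] add [qagdg] -> 4 lines: ywzfc qagdg wwyg mmwua
Hunk 2: at line 1 remove [qagdg] add [rvfug,chvx] -> 5 lines: ywzfc rvfug chvx wwyg mmwua
Hunk 3: at line 3 remove [wwyg] add [ykeux,iqu] -> 6 lines: ywzfc rvfug chvx ykeux iqu mmwua
Hunk 4: at line 2 remove [ykeux] add [qbxq,lan,lfwwb] -> 8 lines: ywzfc rvfug chvx qbxq lan lfwwb iqu mmwua
Hunk 5: at line 1 remove [rvfug,chvx,qbxq] add [wmx] -> 6 lines: ywzfc wmx lan lfwwb iqu mmwua
Hunk 6: at line 1 remove [lan,lfwwb] add [tfm] -> 5 lines: ywzfc wmx tfm iqu mmwua
Final line 5: mmwua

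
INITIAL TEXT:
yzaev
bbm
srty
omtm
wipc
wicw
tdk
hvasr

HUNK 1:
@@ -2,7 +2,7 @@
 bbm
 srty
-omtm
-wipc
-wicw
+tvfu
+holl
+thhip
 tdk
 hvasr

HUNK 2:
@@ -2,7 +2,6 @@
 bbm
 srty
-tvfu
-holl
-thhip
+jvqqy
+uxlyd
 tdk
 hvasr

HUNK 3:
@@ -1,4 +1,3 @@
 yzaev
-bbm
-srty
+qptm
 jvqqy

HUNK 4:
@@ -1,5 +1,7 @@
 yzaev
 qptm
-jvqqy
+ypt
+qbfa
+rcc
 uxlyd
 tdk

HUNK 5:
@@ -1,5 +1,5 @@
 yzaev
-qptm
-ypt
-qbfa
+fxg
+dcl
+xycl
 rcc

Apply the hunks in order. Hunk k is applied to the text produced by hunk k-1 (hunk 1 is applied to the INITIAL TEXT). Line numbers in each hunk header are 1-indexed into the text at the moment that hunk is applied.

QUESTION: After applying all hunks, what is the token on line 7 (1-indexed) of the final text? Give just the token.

Answer: tdk

Derivation:
Hunk 1: at line 2 remove [omtm,wipc,wicw] add [tvfu,holl,thhip] -> 8 lines: yzaev bbm srty tvfu holl thhip tdk hvasr
Hunk 2: at line 2 remove [tvfu,holl,thhip] add [jvqqy,uxlyd] -> 7 lines: yzaev bbm srty jvqqy uxlyd tdk hvasr
Hunk 3: at line 1 remove [bbm,srty] add [qptm] -> 6 lines: yzaev qptm jvqqy uxlyd tdk hvasr
Hunk 4: at line 1 remove [jvqqy] add [ypt,qbfa,rcc] -> 8 lines: yzaev qptm ypt qbfa rcc uxlyd tdk hvasr
Hunk 5: at line 1 remove [qptm,ypt,qbfa] add [fxg,dcl,xycl] -> 8 lines: yzaev fxg dcl xycl rcc uxlyd tdk hvasr
Final line 7: tdk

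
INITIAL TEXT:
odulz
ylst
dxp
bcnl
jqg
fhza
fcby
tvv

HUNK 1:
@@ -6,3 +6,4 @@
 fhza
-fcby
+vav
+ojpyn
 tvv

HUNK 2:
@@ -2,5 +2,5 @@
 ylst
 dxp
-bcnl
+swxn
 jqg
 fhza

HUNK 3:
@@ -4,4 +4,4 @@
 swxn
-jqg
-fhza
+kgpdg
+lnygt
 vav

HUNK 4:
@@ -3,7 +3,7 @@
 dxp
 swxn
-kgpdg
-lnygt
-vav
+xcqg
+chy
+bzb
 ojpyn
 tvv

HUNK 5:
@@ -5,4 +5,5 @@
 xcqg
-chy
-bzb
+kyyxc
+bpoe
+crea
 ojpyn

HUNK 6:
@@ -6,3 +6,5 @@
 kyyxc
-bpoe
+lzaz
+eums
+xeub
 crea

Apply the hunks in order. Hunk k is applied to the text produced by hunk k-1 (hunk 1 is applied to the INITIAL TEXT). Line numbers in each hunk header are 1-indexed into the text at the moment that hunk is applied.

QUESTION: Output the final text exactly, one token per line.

Answer: odulz
ylst
dxp
swxn
xcqg
kyyxc
lzaz
eums
xeub
crea
ojpyn
tvv

Derivation:
Hunk 1: at line 6 remove [fcby] add [vav,ojpyn] -> 9 lines: odulz ylst dxp bcnl jqg fhza vav ojpyn tvv
Hunk 2: at line 2 remove [bcnl] add [swxn] -> 9 lines: odulz ylst dxp swxn jqg fhza vav ojpyn tvv
Hunk 3: at line 4 remove [jqg,fhza] add [kgpdg,lnygt] -> 9 lines: odulz ylst dxp swxn kgpdg lnygt vav ojpyn tvv
Hunk 4: at line 3 remove [kgpdg,lnygt,vav] add [xcqg,chy,bzb] -> 9 lines: odulz ylst dxp swxn xcqg chy bzb ojpyn tvv
Hunk 5: at line 5 remove [chy,bzb] add [kyyxc,bpoe,crea] -> 10 lines: odulz ylst dxp swxn xcqg kyyxc bpoe crea ojpyn tvv
Hunk 6: at line 6 remove [bpoe] add [lzaz,eums,xeub] -> 12 lines: odulz ylst dxp swxn xcqg kyyxc lzaz eums xeub crea ojpyn tvv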